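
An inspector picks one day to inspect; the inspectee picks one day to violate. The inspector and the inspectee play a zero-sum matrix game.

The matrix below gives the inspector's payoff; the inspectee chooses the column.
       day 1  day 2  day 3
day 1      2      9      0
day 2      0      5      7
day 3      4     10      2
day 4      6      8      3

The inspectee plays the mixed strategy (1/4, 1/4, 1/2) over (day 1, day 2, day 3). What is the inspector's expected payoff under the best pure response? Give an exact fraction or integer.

5

day 1: (2)·(1/4) + (9)·(1/4) + (0)·(1/2) = 11/4.
day 2: (0)·(1/4) + (5)·(1/4) + (7)·(1/2) = 19/4.
day 3: (4)·(1/4) + (10)·(1/4) + (2)·(1/2) = 9/2.
day 4: (6)·(1/4) + (8)·(1/4) + (3)·(1/2) = 5.
The best pure response is day 4 with expected payoff 5.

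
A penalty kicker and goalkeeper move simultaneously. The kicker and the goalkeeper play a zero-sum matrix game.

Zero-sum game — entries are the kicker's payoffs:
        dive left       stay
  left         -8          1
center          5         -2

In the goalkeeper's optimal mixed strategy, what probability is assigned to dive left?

3/16

Row minima are -8 and -2, so the kicker's maximin is -2; column maxima are 5 and 1, so the goalkeeper's minimax is 1. These differ, so the equilibrium is in mixed strategies.
Let the goalkeeper play dive left with probability q. The kicker is indifferent when −8q + (1−q) = 5q − 2(1−q), giving q = 3/16.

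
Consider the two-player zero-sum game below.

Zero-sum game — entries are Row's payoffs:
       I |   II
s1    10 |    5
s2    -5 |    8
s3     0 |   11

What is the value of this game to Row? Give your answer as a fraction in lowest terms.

Row s2 is strictly dominated by row s3, so Row never plays it.
The remaining 2×2 game on (s1, s3) × (I, II) has no saddle point. Let Row play s1 with probability p; indifference gives 10p = 5p + 11(1−p), so p = 11/16.
Similarly Column's optimal q on I is 3/8, and the value is 10·(3/8) + (5)·(5/8) = 55/8.

55/8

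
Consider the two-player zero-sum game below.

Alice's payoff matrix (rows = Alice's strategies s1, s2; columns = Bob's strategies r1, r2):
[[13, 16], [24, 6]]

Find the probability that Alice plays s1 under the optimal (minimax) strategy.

Row minima are 13 and 6, so Alice's maximin is 13; column maxima are 24 and 16, so Bob's minimax is 16. These differ, so the equilibrium is in mixed strategies.
Let Alice play s1 with probability p. Bob is indifferent when 13p + 24(1−p) = 16p + 6(1−p), giving p = 6/7.

6/7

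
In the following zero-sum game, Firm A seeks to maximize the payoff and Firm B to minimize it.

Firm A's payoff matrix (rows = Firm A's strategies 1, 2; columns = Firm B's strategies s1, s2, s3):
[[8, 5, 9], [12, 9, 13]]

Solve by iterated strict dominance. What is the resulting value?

Column s3 is strictly dominated by s1 for Firm B (8<9, 12<13); eliminate s3.
Column s1 is strictly dominated by s2 for Firm B (5<8, 9<12); eliminate s1.
Row 1 is strictly dominated by row 2 (9>5); eliminate 1.
Only (2, s2) remains, with payoff 9.

9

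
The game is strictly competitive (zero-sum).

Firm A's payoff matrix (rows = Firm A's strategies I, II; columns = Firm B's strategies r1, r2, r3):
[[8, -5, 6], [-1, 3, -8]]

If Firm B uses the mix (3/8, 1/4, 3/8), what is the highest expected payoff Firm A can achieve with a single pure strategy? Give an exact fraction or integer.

4

I: (8)·(3/8) + (-5)·(1/4) + (6)·(3/8) = 4.
II: (-1)·(3/8) + (3)·(1/4) + (-8)·(3/8) = -21/8.
The best pure response is I with expected payoff 4.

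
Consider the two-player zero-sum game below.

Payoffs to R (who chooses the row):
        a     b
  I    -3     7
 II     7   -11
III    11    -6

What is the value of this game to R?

59/27

Row II is strictly dominated by row III, so R never plays it.
The remaining 2×2 game on (I, III) × (a, b) has no saddle point. Let R play I with probability p; indifference gives −3p + 11(1−p) = 7p − 6(1−p), so p = 17/27.
Similarly C's optimal q on a is 13/27, and the value is -3·(13/27) + (7)·(14/27) = 59/27.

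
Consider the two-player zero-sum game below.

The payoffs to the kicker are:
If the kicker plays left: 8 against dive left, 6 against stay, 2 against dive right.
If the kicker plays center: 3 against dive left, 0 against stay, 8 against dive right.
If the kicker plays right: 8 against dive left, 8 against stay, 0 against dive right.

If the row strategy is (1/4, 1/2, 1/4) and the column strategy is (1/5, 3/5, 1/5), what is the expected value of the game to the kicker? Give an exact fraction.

41/10

Against (1/5, 3/5, 1/5), each row's expected payoff is left: 28/5; center: 11/5; right: 32/5.
Taking the (1/4, 1/2, 1/4)-weighted average: (1/4)·(28/5) + (1/2)·(11/5) + (1/4)·(32/5) = 41/10.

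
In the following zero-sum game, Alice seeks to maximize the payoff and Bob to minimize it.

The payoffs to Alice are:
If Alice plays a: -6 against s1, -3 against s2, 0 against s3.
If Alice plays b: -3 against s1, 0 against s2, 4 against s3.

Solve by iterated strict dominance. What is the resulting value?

Row a is strictly dominated by row b (-3>-6, 0>-3, 4>0); eliminate a.
Column s3 is strictly dominated by s1 for Bob (-3<4); eliminate s3.
Column s2 is strictly dominated by s1 for Bob (-3<0); eliminate s2.
Only (b, s1) remains, with payoff -3.

-3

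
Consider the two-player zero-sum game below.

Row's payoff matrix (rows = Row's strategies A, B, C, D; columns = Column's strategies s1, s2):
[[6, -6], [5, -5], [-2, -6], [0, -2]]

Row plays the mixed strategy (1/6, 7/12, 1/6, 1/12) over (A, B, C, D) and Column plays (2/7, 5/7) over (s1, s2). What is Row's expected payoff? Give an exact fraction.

-73/28

Against (2/7, 5/7), each row's expected payoff is A: -18/7; B: -15/7; C: -34/7; D: -10/7.
Taking the (1/6, 7/12, 1/6, 1/12)-weighted average: (1/6)·(-18/7) + (7/12)·(-15/7) + (1/6)·(-34/7) + (1/12)·(-10/7) = -73/28.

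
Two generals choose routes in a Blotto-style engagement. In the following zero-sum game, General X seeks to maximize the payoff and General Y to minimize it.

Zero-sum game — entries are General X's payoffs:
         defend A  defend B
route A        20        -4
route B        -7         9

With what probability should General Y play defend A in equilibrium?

Row minima are -4 and -7, so General X's maximin is -4; column maxima are 20 and 9, so General Y's minimax is 9. These differ, so the equilibrium is in mixed strategies.
Let General Y play defend A with probability q. General X is indifferent when 20q − 4(1−q) = −7q + 9(1−q), giving q = 13/40.

13/40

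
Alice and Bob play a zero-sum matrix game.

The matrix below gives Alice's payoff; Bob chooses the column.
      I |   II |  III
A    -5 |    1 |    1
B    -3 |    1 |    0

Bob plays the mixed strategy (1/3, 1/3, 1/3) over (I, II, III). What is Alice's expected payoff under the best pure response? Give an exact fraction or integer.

A: (-5)·(1/3) + (1)·(1/3) + (1)·(1/3) = -1.
B: (-3)·(1/3) + (1)·(1/3) + (0)·(1/3) = -2/3.
The best pure response is B with expected payoff -2/3.

-2/3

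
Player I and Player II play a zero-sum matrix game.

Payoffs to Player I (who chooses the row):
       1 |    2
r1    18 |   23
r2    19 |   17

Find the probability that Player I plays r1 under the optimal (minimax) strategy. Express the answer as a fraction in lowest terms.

2/7

Row minima are 18 and 17, so Player I's maximin is 18; column maxima are 19 and 23, so Player II's minimax is 19. These differ, so the equilibrium is in mixed strategies.
Let Player I play r1 with probability p. Player II is indifferent when 18p + 19(1−p) = 23p + 17(1−p), giving p = 2/7.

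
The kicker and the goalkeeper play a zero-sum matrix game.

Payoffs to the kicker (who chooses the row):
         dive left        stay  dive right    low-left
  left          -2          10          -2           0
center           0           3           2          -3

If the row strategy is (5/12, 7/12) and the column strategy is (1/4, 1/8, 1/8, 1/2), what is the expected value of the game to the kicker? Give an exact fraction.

-29/96

Against (1/4, 1/8, 1/8, 1/2), each row's expected payoff is left: 1/2; center: -7/8.
Taking the (5/12, 7/12)-weighted average: (5/12)·(1/2) + (7/12)·(-7/8) = -29/96.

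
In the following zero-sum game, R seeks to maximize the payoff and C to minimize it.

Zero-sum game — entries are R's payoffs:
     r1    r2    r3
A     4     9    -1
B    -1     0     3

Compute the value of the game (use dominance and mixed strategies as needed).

Column r2 is strictly dominated by r1 for C (it gives R more in every row).
The remaining 2×2 game on (A, B) × (r1, r3) has no saddle point. Let R play A with probability p; indifference gives 4p − (1−p) = −p + 3(1−p), so p = 4/9.
Similarly C's optimal q on r1 is 4/9, and the value is 4·(4/9) + (-1)·(5/9) = 11/9.

11/9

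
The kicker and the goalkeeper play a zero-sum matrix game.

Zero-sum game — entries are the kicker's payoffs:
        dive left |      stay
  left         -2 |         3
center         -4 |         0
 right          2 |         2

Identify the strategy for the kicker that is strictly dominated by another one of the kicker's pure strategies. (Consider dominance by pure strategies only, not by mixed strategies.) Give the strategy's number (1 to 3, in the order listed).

Compare center with left: -2 > -4, 3 > 0.
So left strictly dominates center for the kicker; center is strictly dominated.

2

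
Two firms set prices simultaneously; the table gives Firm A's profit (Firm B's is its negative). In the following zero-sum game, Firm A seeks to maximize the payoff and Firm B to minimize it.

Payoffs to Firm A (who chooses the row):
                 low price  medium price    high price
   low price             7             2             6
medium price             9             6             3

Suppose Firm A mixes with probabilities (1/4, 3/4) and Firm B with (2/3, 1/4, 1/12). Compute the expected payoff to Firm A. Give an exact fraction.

Against (2/3, 1/4, 1/12), each row's expected payoff is low price: 17/3; medium price: 31/4.
Taking the (1/4, 3/4)-weighted average: (1/4)·(17/3) + (3/4)·(31/4) = 347/48.

347/48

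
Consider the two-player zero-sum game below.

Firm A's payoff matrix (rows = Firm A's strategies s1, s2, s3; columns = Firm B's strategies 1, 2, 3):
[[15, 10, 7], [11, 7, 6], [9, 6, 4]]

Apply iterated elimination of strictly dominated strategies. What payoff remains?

7

Column 2 is strictly dominated by 3 for Firm B (7<10, 6<7, 4<6); eliminate 2.
Row s3 is strictly dominated by row s1 (15>9, 7>4); eliminate s3.
Row s2 is strictly dominated by row s1 (15>11, 7>6); eliminate s2.
Column 1 is strictly dominated by 3 for Firm B (7<15); eliminate 1.
Only (s1, 3) remains, with payoff 7.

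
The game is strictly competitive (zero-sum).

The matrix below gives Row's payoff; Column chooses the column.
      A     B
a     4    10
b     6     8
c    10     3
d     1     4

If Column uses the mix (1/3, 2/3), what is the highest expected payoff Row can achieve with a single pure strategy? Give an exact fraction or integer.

8

a: (4)·(1/3) + (10)·(2/3) = 8.
b: (6)·(1/3) + (8)·(2/3) = 22/3.
c: (10)·(1/3) + (3)·(2/3) = 16/3.
d: (1)·(1/3) + (4)·(2/3) = 3.
The best pure response is a with expected payoff 8.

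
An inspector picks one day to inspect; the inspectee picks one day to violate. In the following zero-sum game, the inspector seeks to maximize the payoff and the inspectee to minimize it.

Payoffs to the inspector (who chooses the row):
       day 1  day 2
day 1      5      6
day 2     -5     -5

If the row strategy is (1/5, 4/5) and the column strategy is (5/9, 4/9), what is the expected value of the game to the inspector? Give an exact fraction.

-131/45

Against (5/9, 4/9), each row's expected payoff is day 1: 49/9; day 2: -5.
Taking the (1/5, 4/5)-weighted average: (1/5)·(49/9) + (4/5)·(-5) = -131/45.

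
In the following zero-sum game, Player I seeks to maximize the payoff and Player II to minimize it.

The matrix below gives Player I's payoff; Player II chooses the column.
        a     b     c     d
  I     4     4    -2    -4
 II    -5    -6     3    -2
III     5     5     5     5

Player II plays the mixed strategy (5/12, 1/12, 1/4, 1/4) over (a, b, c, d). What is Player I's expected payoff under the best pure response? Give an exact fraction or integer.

I: (4)·(5/12) + (4)·(1/12) + (-2)·(1/4) + (-4)·(1/4) = 1/2.
II: (-5)·(5/12) + (-6)·(1/12) + (3)·(1/4) + (-2)·(1/4) = -7/3.
III: (5)·(5/12) + (5)·(1/12) + (5)·(1/4) + (5)·(1/4) = 5.
The best pure response is III with expected payoff 5.

5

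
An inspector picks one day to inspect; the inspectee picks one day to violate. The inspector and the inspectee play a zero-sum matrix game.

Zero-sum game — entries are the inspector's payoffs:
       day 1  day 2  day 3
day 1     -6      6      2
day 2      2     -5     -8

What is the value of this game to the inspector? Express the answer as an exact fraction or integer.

-22/9

Column day 2 is strictly dominated by day 3 for the inspectee (it gives the inspector more in every row).
The remaining 2×2 game on (day 1, day 2) × (day 1, day 3) has no saddle point. Let the inspector play day 1 with probability p; indifference gives −6p + 2(1−p) = 2p − 8(1−p), so p = 5/9.
Similarly the inspectee's optimal q on day 1 is 5/9, and the value is -6·(5/9) + (2)·(4/9) = -22/9.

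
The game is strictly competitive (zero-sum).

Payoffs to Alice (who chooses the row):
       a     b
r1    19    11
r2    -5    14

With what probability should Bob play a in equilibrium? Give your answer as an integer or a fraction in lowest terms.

Row minima are 11 and -5, so Alice's maximin is 11; column maxima are 19 and 14, so Bob's minimax is 14. These differ, so the equilibrium is in mixed strategies.
Let Bob play a with probability q. Alice is indifferent when 19q + 11(1−q) = −5q + 14(1−q), giving q = 1/9.

1/9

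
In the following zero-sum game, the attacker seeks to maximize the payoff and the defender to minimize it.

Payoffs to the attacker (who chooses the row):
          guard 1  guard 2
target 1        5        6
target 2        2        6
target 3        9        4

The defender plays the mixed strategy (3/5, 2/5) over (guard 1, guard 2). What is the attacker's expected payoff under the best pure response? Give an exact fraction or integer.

target 1: (5)·(3/5) + (6)·(2/5) = 27/5.
target 2: (2)·(3/5) + (6)·(2/5) = 18/5.
target 3: (9)·(3/5) + (4)·(2/5) = 7.
The best pure response is target 3 with expected payoff 7.

7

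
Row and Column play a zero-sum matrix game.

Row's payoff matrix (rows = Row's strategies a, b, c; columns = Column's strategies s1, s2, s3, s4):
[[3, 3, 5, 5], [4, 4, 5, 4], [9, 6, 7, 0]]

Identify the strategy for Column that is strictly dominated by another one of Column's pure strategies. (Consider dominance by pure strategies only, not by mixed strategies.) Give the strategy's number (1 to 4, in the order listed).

Column prefers columns that give Row less. Compare s3 with s2: 3 < 5, 4 < 5, 6 < 7.
So s2 strictly dominates s3 for Column; s3 is strictly dominated.

3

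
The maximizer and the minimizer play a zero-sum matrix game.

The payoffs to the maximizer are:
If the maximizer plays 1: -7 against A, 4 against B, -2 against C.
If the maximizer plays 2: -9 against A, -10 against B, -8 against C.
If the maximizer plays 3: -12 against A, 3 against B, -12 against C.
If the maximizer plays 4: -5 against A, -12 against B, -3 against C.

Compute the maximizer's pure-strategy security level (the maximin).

-7

The worst-case payoff for each row is 1: -7, 2: -10, 3: -12, 4: -12.
The best of these is -7.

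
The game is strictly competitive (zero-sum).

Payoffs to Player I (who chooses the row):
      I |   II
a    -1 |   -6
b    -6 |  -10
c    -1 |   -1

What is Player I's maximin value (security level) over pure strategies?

The worst-case payoff for each row is a: -6, b: -10, c: -1.
The best of these is -1.

-1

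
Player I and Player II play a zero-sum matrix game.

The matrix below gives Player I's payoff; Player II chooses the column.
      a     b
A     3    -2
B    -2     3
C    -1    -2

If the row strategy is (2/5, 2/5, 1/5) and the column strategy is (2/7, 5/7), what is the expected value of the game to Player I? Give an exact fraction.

2/35

Against (2/7, 5/7), each row's expected payoff is A: -4/7; B: 11/7; C: -12/7.
Taking the (2/5, 2/5, 1/5)-weighted average: (2/5)·(-4/7) + (2/5)·(11/7) + (1/5)·(-12/7) = 2/35.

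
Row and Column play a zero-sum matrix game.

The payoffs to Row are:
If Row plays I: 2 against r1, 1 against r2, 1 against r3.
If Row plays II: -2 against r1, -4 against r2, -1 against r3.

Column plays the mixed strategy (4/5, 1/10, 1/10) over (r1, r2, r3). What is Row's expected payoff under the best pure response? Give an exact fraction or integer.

9/5

I: (2)·(4/5) + (1)·(1/10) + (1)·(1/10) = 9/5.
II: (-2)·(4/5) + (-4)·(1/10) + (-1)·(1/10) = -21/10.
The best pure response is I with expected payoff 9/5.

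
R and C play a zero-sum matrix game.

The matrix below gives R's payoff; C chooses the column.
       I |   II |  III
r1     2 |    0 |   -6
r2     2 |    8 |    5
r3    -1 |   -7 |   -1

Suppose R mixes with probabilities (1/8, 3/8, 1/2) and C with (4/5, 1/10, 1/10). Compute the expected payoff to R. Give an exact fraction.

33/80

Against (4/5, 1/10, 1/10), each row's expected payoff is r1: 1; r2: 29/10; r3: -8/5.
Taking the (1/8, 3/8, 1/2)-weighted average: (1/8)·(1) + (3/8)·(29/10) + (1/2)·(-8/5) = 33/80.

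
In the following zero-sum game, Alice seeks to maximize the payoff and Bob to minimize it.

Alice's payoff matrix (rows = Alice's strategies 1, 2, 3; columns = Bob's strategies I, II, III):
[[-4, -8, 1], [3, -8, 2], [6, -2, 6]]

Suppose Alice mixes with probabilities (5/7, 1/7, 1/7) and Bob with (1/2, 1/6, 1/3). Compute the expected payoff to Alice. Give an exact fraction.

Against (1/2, 1/6, 1/3), each row's expected payoff is 1: -3; 2: 5/6; 3: 14/3.
Taking the (5/7, 1/7, 1/7)-weighted average: (5/7)·(-3) + (1/7)·(5/6) + (1/7)·(14/3) = -19/14.

-19/14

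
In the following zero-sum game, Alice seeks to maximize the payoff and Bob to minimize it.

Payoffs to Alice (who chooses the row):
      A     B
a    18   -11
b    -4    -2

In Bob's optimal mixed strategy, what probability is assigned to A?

Row minima are -11 and -4, so Alice's maximin is -4; column maxima are 18 and -2, so Bob's minimax is -2. These differ, so the equilibrium is in mixed strategies.
Let Bob play A with probability q. Alice is indifferent when 18q − 11(1−q) = −4q − 2(1−q), giving q = 9/31.

9/31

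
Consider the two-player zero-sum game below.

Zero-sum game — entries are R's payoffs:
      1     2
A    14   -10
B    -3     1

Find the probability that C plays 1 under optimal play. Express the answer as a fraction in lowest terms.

Row minima are -10 and -3, so R's maximin is -3; column maxima are 14 and 1, so C's minimax is 1. These differ, so the equilibrium is in mixed strategies.
Let C play 1 with probability q. R is indifferent when 14q − 10(1−q) = −3q + (1−q), giving q = 11/28.

11/28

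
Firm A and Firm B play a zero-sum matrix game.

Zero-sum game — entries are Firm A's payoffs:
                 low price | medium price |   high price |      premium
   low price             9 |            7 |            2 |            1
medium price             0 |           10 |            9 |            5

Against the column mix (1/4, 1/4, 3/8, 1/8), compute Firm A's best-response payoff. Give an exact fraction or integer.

low price: (9)·(1/4) + (7)·(1/4) + (2)·(3/8) + (1)·(1/8) = 39/8.
medium price: (0)·(1/4) + (10)·(1/4) + (9)·(3/8) + (5)·(1/8) = 13/2.
The best pure response is medium price with expected payoff 13/2.

13/2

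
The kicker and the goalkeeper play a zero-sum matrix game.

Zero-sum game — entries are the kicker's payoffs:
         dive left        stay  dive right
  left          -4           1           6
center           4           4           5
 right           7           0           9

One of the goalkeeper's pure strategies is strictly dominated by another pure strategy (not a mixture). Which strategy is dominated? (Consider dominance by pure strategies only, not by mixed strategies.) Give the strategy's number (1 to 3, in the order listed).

3

The goalkeeper prefers columns that give the kicker less. Compare dive right with dive left: -4 < 6, 4 < 5, 7 < 9.
So dive left strictly dominates dive right for the goalkeeper; dive right is strictly dominated.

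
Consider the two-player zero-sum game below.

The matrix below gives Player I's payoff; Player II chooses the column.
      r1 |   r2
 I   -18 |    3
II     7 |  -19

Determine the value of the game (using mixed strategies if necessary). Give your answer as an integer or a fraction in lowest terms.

-321/47

Row minima are -18 and -19, so Player I's maximin is -18; column maxima are 7 and 3, so Player II's minimax is 3. These differ, so the equilibrium is in mixed strategies.
Let Player I play I with probability p. Player II is indifferent when −18p + 7(1−p) = 3p − 19(1−p), giving p = 26/47.
Let Player II play r1 with probability q. Player I is indifferent when −18q + 3(1−q) = 7q − 19(1−q), giving q = 22/47.
The value is -18·(22/47) + (3)·(25/47) = -321/47.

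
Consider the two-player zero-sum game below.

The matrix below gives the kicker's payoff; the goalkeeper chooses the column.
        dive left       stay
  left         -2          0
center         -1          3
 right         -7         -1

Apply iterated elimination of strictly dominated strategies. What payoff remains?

Row left is strictly dominated by row center (-1>-2, 3>0); eliminate left.
Row right is strictly dominated by row center (-1>-7, 3>-1); eliminate right.
Column stay is strictly dominated by dive left for the goalkeeper (-1<3); eliminate stay.
Only (center, dive left) remains, with payoff -1.

-1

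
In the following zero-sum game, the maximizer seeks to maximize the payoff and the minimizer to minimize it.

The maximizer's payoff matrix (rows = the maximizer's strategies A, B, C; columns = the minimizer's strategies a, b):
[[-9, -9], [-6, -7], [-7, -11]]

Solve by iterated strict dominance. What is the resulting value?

Row C is strictly dominated by row B (-6>-7, -7>-11); eliminate C.
Row A is strictly dominated by row B (-6>-9, -7>-9); eliminate A.
Column a is strictly dominated by b for the minimizer (-7<-6); eliminate a.
Only (B, b) remains, with payoff -7.

-7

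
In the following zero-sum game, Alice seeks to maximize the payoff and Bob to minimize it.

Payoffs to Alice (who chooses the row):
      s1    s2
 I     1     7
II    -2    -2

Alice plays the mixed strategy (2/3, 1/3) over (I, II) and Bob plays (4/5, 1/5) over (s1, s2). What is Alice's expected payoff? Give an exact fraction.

Against (4/5, 1/5), each row's expected payoff is I: 11/5; II: -2.
Taking the (2/3, 1/3)-weighted average: (2/3)·(11/5) + (1/3)·(-2) = 4/5.

4/5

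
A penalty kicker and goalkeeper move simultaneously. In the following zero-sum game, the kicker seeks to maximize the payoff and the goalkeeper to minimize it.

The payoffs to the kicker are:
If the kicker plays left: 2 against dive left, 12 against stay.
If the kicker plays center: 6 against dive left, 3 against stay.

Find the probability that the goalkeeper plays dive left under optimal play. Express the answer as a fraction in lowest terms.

Row minima are 2 and 3, so the kicker's maximin is 3; column maxima are 6 and 12, so the goalkeeper's minimax is 6. These differ, so the equilibrium is in mixed strategies.
Let the goalkeeper play dive left with probability q. The kicker is indifferent when 2q + 12(1−q) = 6q + 3(1−q), giving q = 9/13.

9/13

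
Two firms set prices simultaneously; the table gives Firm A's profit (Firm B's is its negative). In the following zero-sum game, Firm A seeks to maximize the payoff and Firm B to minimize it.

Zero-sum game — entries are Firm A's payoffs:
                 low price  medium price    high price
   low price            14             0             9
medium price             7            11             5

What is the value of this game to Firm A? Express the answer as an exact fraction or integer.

33/5

Column low price is strictly dominated by high price for Firm B (it gives Firm A more in every row).
The remaining 2×2 game on (low price, medium price) × (medium price, high price) has no saddle point. Let Firm A play low price with probability p; indifference gives 11(1−p) = 9p + 5(1−p), so p = 2/5.
Similarly Firm B's optimal q on medium price is 4/15, and the value is 0·(4/15) + (9)·(11/15) = 33/5.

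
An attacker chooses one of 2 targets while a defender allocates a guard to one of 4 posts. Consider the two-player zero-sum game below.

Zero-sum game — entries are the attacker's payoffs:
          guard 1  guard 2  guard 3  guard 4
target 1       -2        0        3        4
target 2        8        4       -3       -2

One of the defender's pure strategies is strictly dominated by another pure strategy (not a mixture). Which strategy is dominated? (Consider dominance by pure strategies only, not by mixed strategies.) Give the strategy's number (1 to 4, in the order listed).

The defender prefers columns that give the attacker less. Compare guard 4 with guard 3: 3 < 4, -3 < -2.
So guard 3 strictly dominates guard 4 for the defender; guard 4 is strictly dominated.

4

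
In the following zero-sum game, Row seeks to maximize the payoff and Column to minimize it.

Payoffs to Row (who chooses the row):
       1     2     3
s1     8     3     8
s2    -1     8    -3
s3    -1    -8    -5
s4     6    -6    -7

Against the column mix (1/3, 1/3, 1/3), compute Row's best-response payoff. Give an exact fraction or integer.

s1: (8)·(1/3) + (3)·(1/3) + (8)·(1/3) = 19/3.
s2: (-1)·(1/3) + (8)·(1/3) + (-3)·(1/3) = 4/3.
s3: (-1)·(1/3) + (-8)·(1/3) + (-5)·(1/3) = -14/3.
s4: (6)·(1/3) + (-6)·(1/3) + (-7)·(1/3) = -7/3.
The best pure response is s1 with expected payoff 19/3.

19/3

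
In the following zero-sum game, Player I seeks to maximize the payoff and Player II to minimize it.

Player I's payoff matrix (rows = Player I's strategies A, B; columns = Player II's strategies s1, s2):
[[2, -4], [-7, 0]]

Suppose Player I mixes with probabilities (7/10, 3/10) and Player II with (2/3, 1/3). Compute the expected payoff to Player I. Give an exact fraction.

-7/5

Against (2/3, 1/3), each row's expected payoff is A: 0; B: -14/3.
Taking the (7/10, 3/10)-weighted average: (7/10)·(0) + (3/10)·(-14/3) = -7/5.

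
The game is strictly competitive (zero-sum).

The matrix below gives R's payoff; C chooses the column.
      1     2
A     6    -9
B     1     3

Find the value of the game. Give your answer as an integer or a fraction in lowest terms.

27/17

Row minima are -9 and 1, so R's maximin is 1; column maxima are 6 and 3, so C's minimax is 3. These differ, so the equilibrium is in mixed strategies.
Let R play A with probability p. C is indifferent when 6p + (1−p) = −9p + 3(1−p), giving p = 2/17.
Let C play 1 with probability q. R is indifferent when 6q − 9(1−q) = q + 3(1−q), giving q = 12/17.
The value is 6·(12/17) + (-9)·(5/17) = 27/17.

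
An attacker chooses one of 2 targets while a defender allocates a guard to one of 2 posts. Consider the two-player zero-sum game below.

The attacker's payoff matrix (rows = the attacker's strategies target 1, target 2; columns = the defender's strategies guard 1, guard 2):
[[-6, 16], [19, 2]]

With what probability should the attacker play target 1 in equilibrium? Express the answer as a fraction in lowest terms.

17/39

Row minima are -6 and 2, so the attacker's maximin is 2; column maxima are 19 and 16, so the defender's minimax is 16. These differ, so the equilibrium is in mixed strategies.
Let the attacker play target 1 with probability p. The defender is indifferent when −6p + 19(1−p) = 16p + 2(1−p), giving p = 17/39.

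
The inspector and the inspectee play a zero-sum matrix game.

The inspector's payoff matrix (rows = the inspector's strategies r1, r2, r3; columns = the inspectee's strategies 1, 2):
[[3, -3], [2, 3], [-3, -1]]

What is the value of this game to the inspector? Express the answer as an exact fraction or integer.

Row r3 is strictly dominated by row r2, so the inspector never plays it.
The remaining 2×2 game on (r1, r2) × (1, 2) has no saddle point. Let the inspector play r1 with probability p; indifference gives 3p + 2(1−p) = −3p + 3(1−p), so p = 1/7.
Similarly the inspectee's optimal q on 1 is 6/7, and the value is 3·(6/7) + (-3)·(1/7) = 15/7.

15/7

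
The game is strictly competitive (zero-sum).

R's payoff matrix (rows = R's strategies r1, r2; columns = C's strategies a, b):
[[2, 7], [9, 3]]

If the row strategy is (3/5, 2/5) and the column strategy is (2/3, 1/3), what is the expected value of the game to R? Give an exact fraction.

5

Against (2/3, 1/3), each row's expected payoff is r1: 11/3; r2: 7.
Taking the (3/5, 2/5)-weighted average: (3/5)·(11/3) + (2/5)·(7) = 5.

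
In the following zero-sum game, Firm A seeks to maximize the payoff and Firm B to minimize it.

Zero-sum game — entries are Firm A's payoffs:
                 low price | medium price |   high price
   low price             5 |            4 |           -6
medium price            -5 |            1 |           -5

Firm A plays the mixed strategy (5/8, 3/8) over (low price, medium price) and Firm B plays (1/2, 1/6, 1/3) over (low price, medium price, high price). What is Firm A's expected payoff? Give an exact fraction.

Against (1/2, 1/6, 1/3), each row's expected payoff is low price: 7/6; medium price: -4.
Taking the (5/8, 3/8)-weighted average: (5/8)·(7/6) + (3/8)·(-4) = -37/48.

-37/48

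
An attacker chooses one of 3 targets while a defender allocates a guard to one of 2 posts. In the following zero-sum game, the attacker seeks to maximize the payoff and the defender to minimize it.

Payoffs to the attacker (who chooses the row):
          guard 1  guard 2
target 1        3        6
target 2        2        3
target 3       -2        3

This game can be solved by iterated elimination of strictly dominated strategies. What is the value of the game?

Column guard 2 is strictly dominated by guard 1 for the defender (3<6, 2<3, -2<3); eliminate guard 2.
Row target 3 is strictly dominated by row target 1 (3>-2); eliminate target 3.
Row target 2 is strictly dominated by row target 1 (3>2); eliminate target 2.
Only (target 1, guard 1) remains, with payoff 3.

3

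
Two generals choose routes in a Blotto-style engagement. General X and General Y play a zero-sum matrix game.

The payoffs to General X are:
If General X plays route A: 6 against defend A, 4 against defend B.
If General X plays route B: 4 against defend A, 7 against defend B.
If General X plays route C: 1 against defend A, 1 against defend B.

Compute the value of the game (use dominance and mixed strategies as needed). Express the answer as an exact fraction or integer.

Row route C is strictly dominated by row route B, so General X never plays it.
The remaining 2×2 game on (route A, route B) × (defend A, defend B) has no saddle point. Let General X play route A with probability p; indifference gives 6p + 4(1−p) = 4p + 7(1−p), so p = 3/5.
Similarly General Y's optimal q on defend A is 3/5, and the value is 6·(3/5) + (4)·(2/5) = 26/5.

26/5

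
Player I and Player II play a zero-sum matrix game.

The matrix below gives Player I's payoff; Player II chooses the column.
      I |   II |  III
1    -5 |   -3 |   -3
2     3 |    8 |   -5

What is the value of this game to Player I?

-17/5

Column II is strictly dominated by I for Player II (it gives Player I more in every row).
The remaining 2×2 game on (1, 2) × (I, III) has no saddle point. Let Player I play 1 with probability p; indifference gives −5p + 3(1−p) = −3p − 5(1−p), so p = 4/5.
Similarly Player II's optimal q on I is 1/5, and the value is -5·(1/5) + (-3)·(4/5) = -17/5.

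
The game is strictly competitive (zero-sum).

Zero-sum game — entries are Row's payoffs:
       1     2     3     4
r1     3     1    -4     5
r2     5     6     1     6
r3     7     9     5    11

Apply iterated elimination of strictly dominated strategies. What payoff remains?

Row r2 is strictly dominated by row r3 (7>5, 9>6, 5>1, 11>6); eliminate r2.
Row r1 is strictly dominated by row r3 (7>3, 9>1, 5>-4, 11>5); eliminate r1.
Column 4 is strictly dominated by 1 for Column (7<11); eliminate 4.
Column 2 is strictly dominated by 1 for Column (7<9); eliminate 2.
Column 1 is strictly dominated by 3 for Column (5<7); eliminate 1.
Only (r3, 3) remains, with payoff 5.

5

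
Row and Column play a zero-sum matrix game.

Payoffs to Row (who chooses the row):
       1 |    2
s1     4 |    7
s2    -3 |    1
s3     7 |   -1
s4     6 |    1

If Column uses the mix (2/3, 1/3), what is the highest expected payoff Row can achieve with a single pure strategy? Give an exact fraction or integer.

s1: (4)·(2/3) + (7)·(1/3) = 5.
s2: (-3)·(2/3) + (1)·(1/3) = -5/3.
s3: (7)·(2/3) + (-1)·(1/3) = 13/3.
s4: (6)·(2/3) + (1)·(1/3) = 13/3.
The best pure response is s1 with expected payoff 5.

5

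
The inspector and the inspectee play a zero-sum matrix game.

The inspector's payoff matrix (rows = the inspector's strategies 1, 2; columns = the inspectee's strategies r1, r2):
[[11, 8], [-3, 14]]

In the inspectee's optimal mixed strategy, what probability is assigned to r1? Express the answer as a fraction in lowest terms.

Row minima are 8 and -3, so the inspector's maximin is 8; column maxima are 11 and 14, so the inspectee's minimax is 11. These differ, so the equilibrium is in mixed strategies.
Let the inspectee play r1 with probability q. The inspector is indifferent when 11q + 8(1−q) = −3q + 14(1−q), giving q = 3/10.

3/10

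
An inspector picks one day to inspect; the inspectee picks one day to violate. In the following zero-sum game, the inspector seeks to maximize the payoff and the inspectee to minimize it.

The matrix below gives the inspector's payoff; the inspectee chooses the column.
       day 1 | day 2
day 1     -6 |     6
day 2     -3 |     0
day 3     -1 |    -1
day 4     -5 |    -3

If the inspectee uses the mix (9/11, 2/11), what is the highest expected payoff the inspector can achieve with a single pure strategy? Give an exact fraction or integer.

-1

day 1: (-6)·(9/11) + (6)·(2/11) = -42/11.
day 2: (-3)·(9/11) + (0)·(2/11) = -27/11.
day 3: (-1)·(9/11) + (-1)·(2/11) = -1.
day 4: (-5)·(9/11) + (-3)·(2/11) = -51/11.
The best pure response is day 3 with expected payoff -1.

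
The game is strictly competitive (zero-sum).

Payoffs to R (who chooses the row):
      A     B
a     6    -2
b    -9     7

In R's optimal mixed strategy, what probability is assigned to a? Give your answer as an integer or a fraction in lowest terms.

2/3

Row minima are -2 and -9, so R's maximin is -2; column maxima are 6 and 7, so C's minimax is 6. These differ, so the equilibrium is in mixed strategies.
Let R play a with probability p. C is indifferent when 6p − 9(1−p) = −2p + 7(1−p), giving p = 2/3.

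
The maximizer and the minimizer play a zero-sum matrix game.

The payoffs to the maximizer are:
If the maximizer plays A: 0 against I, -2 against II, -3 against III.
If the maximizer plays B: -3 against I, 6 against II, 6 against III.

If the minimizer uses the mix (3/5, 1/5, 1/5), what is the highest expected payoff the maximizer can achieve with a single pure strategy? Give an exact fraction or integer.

3/5

A: (0)·(3/5) + (-2)·(1/5) + (-3)·(1/5) = -1.
B: (-3)·(3/5) + (6)·(1/5) + (6)·(1/5) = 3/5.
The best pure response is B with expected payoff 3/5.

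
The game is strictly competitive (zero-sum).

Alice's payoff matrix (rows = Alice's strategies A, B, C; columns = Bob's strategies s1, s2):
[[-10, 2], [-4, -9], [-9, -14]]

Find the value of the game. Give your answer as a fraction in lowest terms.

Row C is strictly dominated by row B, so Alice never plays it.
The remaining 2×2 game on (A, B) × (s1, s2) has no saddle point. Let Alice play A with probability p; indifference gives −10p − 4(1−p) = 2p − 9(1−p), so p = 5/17.
Similarly Bob's optimal q on s1 is 11/17, and the value is -10·(11/17) + (2)·(6/17) = -98/17.

-98/17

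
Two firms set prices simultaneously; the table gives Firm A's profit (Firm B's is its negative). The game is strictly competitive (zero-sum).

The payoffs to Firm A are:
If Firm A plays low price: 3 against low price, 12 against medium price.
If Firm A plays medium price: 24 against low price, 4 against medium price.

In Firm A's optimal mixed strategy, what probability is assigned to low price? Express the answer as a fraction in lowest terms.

20/29

Row minima are 3 and 4, so Firm A's maximin is 4; column maxima are 24 and 12, so Firm B's minimax is 12. These differ, so the equilibrium is in mixed strategies.
Let Firm A play low price with probability p. Firm B is indifferent when 3p + 24(1−p) = 12p + 4(1−p), giving p = 20/29.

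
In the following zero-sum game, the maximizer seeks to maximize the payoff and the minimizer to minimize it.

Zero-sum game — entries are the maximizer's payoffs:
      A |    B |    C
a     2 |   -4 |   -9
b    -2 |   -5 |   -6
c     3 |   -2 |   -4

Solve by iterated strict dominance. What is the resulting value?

Row a is strictly dominated by row c (3>2, -2>-4, -4>-9); eliminate a.
Column A is strictly dominated by B for the minimizer (-5<-2, -2<3); eliminate A.
Row b is strictly dominated by row c (-2>-5, -4>-6); eliminate b.
Column B is strictly dominated by C for the minimizer (-4<-2); eliminate B.
Only (c, C) remains, with payoff -4.

-4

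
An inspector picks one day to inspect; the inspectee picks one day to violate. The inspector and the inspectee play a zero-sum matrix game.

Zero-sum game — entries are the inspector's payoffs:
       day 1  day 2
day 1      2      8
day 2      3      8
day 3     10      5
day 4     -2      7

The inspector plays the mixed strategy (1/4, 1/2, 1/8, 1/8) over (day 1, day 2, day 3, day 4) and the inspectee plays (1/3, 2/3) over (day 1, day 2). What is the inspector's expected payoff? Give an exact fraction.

Against (1/3, 2/3), each row's expected payoff is day 1: 6; day 2: 19/3; day 3: 20/3; day 4: 4.
Taking the (1/4, 1/2, 1/8, 1/8)-weighted average: (1/4)·(6) + (1/2)·(19/3) + (1/8)·(20/3) + (1/8)·(4) = 6.

6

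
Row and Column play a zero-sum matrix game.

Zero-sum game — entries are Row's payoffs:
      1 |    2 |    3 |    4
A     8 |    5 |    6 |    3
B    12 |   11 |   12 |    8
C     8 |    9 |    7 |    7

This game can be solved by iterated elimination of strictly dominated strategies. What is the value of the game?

8

Row A is strictly dominated by row B (12>8, 11>5, 12>6, 8>3); eliminate A.
Row C is strictly dominated by row B (12>8, 11>9, 12>7, 8>7); eliminate C.
Column 3 is strictly dominated by 2 for Column (11<12); eliminate 3.
Column 1 is strictly dominated by 2 for Column (11<12); eliminate 1.
Column 2 is strictly dominated by 4 for Column (8<11); eliminate 2.
Only (B, 4) remains, with payoff 8.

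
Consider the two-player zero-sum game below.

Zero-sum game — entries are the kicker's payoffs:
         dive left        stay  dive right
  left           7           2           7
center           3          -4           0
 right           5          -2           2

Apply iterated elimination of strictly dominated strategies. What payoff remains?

2

Row right is strictly dominated by row left (7>5, 2>-2, 7>2); eliminate right.
Column dive left is strictly dominated by stay for the goalkeeper (2<7, -4<3); eliminate dive left.
Column dive right is strictly dominated by stay for the goalkeeper (2<7, -4<0); eliminate dive right.
Row center is strictly dominated by row left (2>-4); eliminate center.
Only (left, stay) remains, with payoff 2.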